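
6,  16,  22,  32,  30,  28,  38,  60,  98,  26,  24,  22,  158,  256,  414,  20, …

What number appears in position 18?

The slot pattern repeats as AAABBB (period 6), so there are 2 interleaved tracks.
Track A: 6, 16, 22, 38, 60, 98, 158, 256, 414 (a Fibonacci-like recurrence a_n = a_{n-1} + a_{n-2}).
Track B: 32, 30, 28, 26, 24, 22, 20 (arithmetic, step −2).
The 18th slot belongs to track B; its 9th term is 16.

16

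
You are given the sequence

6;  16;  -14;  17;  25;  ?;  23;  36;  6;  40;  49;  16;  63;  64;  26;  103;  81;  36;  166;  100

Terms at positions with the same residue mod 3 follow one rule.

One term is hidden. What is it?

Read the sequence 3 terms at a time; column i is its own pattern.
Subsequence A = 6, 17, 23, 40, 63, 103, 166: a Fibonacci-like recurrence a_n = a_{n-1} + a_{n-2}.
Subsequence B = 16, 25, 36, 49, 64, 81, 100: the squares 4², 5², 6², ….
Subsequence C = -14, ?, 6, 16, 26, 36: arithmetic with common difference +10.
So the missing entry in subsequence C is -4.

-4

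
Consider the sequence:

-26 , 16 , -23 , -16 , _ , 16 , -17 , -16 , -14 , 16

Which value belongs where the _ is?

The terms cycle through 2 interleaved subsequences.
Subsequence A: -26, -23, ?, -17, -14. Arithmetic, step +3.
Subsequence B: 16, -16, 16, -16, 16. Alternating ±16.
So the missing entry in subsequence A is -20.

-20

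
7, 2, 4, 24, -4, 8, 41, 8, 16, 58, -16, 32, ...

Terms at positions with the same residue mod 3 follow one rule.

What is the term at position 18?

128

The terms cycle through 3 interleaved subsequences.
Track A: 7, 24, 41, 58 (adding 17 each time).
Track B: 2, -4, 8, -16 (geometric, ×-2 each step).
Track C: 4, 8, 16, 32 (successive powers of 2).
The 18th slot belongs to track C; its 6th term is 128.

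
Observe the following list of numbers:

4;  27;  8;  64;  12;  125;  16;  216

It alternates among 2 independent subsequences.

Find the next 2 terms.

Split by position mod 2 into 2 tracks.
Track A: 4, 8, 12, 16. Arithmetic with common difference +4.
Track B: 27, 64, 125, 216. Perfect cubes starting at 3³.
The 9th slot belongs to track A; its 5th term is 20.
Position 10 falls in track B as its term 5, giving 343.

20, 343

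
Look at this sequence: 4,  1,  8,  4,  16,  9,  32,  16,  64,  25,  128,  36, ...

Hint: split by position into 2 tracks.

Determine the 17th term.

1024

Odd-indexed and even-indexed terms follow separate rules.
Stream A = 4, 8, 16, 32, 64, 128: powers 2^2, 2^3, 2^4, ….
Stream B = 1, 4, 9, 16, 25, 36: the squares 1², 2², 3², ….
Position 17 → stream A, term 9 = 1024.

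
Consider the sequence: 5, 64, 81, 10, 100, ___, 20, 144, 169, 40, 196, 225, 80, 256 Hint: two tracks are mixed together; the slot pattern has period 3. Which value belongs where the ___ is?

121

Positions follow the repeating pattern ABB; grouping by letter gives 2 tracks.
Subsequence A: 5, 10, 20, 40, 80 — geometric with ratio 2.
Subsequence B: 64, 81, 100, ?, 144, 169, 196, 225, 256 — consecutive squares n² from n = 8.
The gap is subsequence B's term 4; the rule gives 121.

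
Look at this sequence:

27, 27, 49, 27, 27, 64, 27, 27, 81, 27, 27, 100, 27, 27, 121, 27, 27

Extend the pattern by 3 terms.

144, 27, 27

Positions follow the repeating pattern AAB; grouping by letter gives 2 tracks.
Stream A: 27, 27, 27, 27, 27, 27, 27, 27, 27, 27, 27, 27. Always 27.
Stream B: 49, 64, 81, 100, 121. Consecutive squares n² from n = 7.
Position 18 falls in stream B as its term 6, giving 144.
Term 19 comes from stream A (its 13th entry): 27.
Term 20 comes from stream A (its 14th entry): 27.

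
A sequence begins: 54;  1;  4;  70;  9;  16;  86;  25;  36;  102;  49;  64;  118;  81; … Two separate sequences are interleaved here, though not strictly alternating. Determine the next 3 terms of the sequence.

100, 134, 121

Positions follow the repeating pattern ABB; grouping by letter gives 2 tracks.
Stream A: 54, 70, 86, 102, 118 (arithmetic with common difference +16).
Stream B: 1, 4, 9, 16, 25, 36, 49, 64, 81 (the squares 1², 2², 3², …).
Position 15 falls in stream B as its term 10, giving 100.
The 16th slot belongs to stream A; its 6th term is 134.
Position 17 falls in stream B as its term 11, giving 121.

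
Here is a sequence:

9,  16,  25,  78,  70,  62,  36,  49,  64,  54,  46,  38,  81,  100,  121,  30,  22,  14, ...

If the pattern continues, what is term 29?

The slot pattern repeats as AAABBB (period 6), so there are 2 interleaved tracks.
Subsequence A: 9, 16, 25, 36, 49, 64, 81, 100, 121 — perfect squares starting at 3².
Subsequence B: 78, 70, 62, 54, 46, 38, 30, 22, 14 — linear: a_n = 86 − 8·n.
The 29th slot belongs to subsequence B; its 14th term is -26.

-26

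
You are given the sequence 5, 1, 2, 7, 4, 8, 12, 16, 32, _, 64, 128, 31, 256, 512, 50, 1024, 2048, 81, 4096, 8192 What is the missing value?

Reading positions in blocks of 3 reveals the pattern ABB — 2 tracks woven together.
Subsequence A: 5, 7, 12, ?, 31, 50, 81. A Fibonacci-like recurrence a_n = a_{n-1} + a_{n-2}.
Subsequence B: 1, 2, 4, 8, 16, 32, 64, 128, 256, 512, 1024, 2048, 4096, 8192. Powers of 2.
The gap is subsequence A's term 4; the rule gives 19.

19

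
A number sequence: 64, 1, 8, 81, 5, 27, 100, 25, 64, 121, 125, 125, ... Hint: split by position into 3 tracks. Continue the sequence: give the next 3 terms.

Read the sequence 3 terms at a time; column i is its own pattern.
Track A: 64, 81, 100, 121 — the squares 8², 9², 10², ….
Track B: 1, 5, 25, 125 — powers of 5.
Track C: 8, 27, 64, 125 — the cubes 2³, 3³, 4³, ….
The 13th slot belongs to track A; its 5th term is 144.
Position 14 → track B, term 5 = 625.
Position 15 → track C, term 5 = 216.

144, 625, 216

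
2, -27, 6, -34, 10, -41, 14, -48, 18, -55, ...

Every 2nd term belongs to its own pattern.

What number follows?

22

Positions 1, 3, 5, … form one subsequence and positions 2, 4, 6, … form another.
Track A = 2, 6, 10, 14, 18: adding 4 each time.
Track B = -27, -34, -41, -48, -55: arithmetic with common difference −7.
Position 11 falls in track A as its term 6, giving 22.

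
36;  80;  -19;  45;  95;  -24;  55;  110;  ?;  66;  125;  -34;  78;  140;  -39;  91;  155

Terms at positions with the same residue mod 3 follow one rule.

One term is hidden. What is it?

-29

Split by position mod 3 into 3 tracks.
Subsequence A = 36, 45, 55, 66, 78, 91: the triangular numbers T_8, T_9, ….
Subsequence B = 80, 95, 110, 125, 140, 155: linear: a_n = 65 + 15·n.
Subsequence C = -19, -24, ?, -34, -39: arithmetic, step −5.
The gap is subsequence C's term 3; the rule gives -29.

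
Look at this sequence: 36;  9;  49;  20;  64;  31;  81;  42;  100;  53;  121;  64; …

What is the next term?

Positions 1, 3, 5, … form one subsequence and positions 2, 4, 6, … form another.
Track A is 36, 49, 64, 81, 100, 121, which is the squares 6², 7², 8², ….
Track B is 9, 20, 31, 42, 53, 64, which is arithmetic, step +11.
Position 13 falls in track A as its term 7, giving 144.

144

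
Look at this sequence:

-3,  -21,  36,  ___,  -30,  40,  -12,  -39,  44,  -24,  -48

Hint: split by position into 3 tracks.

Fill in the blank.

-6

The terms cycle through 3 interleaved subsequences.
Track A is -3, ?, -12, -24, which is geometric with ratio 2.
Track B is -21, -30, -39, -48, which is subtracting 9 each time.
Track C is 36, 40, 44, which is arithmetic with common difference +4.
Track A's pattern makes the blank -6.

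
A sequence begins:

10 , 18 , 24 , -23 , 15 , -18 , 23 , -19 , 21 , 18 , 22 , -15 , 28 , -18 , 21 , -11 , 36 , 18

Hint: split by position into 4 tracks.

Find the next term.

The terms cycle through 4 interleaved subsequences.
Subsequence A = 10, 15, 21, 28, 36: triangular numbers n(n+1)/2 for n = 4, 5, ….
Subsequence B = 18, -18, 18, -18, 18: alternating ±18.
Subsequence C = 24, 23, 22, 21: subtracting 1 each time.
Subsequence D = -23, -19, -15, -11: arithmetic, step +4.
The 19th slot belongs to subsequence C; its 5th term is 20.

20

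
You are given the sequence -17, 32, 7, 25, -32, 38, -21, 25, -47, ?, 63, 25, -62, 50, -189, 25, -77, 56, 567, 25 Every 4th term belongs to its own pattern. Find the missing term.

44

Taking every 4th term gives 4 separate tracks.
Track A: -17, -32, -47, -62, -77 — arithmetic with common difference −15.
Track B: 32, 38, ?, 50, 56 — linear: a_n = 26 + 6·n.
Track C: 7, -21, 63, -189, 567 — geometric, ×-3 each step.
Track D: 25, 25, 25, 25, 25 — always 25.
The gap is track B's term 3; the rule gives 44.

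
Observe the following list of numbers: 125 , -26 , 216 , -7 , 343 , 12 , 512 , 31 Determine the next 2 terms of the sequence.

Positions 1, 3, 5, … form one subsequence and positions 2, 4, 6, … form another.
Track A is 125, 216, 343, 512, which is consecutive cubes n³ from n = 5.
Track B is -26, -7, 12, 31, which is arithmetic with common difference +19.
Term 9 comes from track A (its 5th entry): 729.
Position 10 → track B, term 5 = 50.

729, 50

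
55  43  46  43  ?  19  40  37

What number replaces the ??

The slot pattern repeats as AABB (period 4), so there are 2 interleaved tracks.
Stream A: 55, 43, ?, 19 — arithmetic, step −12.
Stream B: 46, 43, 40, 37 — arithmetic, step −3.
So the missing entry in stream A is 31.

31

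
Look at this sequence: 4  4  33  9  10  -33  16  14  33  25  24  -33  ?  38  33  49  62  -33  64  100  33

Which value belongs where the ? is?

36

Read the sequence 3 terms at a time; column i is its own pattern.
Track A is 4, 9, 16, 25, ?, 49, 64, which is consecutive squares n² from n = 2.
Track B is 4, 10, 14, 24, 38, 62, 100, which is Fibonacci-style (each term is the sum of the two before it).
Track C is 33, -33, 33, -33, 33, -33, 33, which is oscillating between 33 and -33.
So the missing entry in track A is 36.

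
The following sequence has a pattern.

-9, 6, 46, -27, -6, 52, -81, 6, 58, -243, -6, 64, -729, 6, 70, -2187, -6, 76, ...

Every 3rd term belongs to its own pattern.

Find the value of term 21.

Split by position mod 3: positions 1, 4, 7, … form one track, and each other residue class forms its own.
Track A = -9, -27, -81, -243, -729, -2187: multiplying by 3 each time.
Track B = 6, -6, 6, -6, 6, -6: oscillating between 6 and -6.
Track C = 46, 52, 58, 64, 70, 76: adding 6 each time.
Position 21 → track C, term 7 = 82.

82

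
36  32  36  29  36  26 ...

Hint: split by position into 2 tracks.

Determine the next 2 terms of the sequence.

Odd-indexed and even-indexed terms follow separate rules.
Track A is 36, 36, 36, which is the constant sequence 36.
Track B is 32, 29, 26, which is subtracting 3 each time.
Position 7 → track A, term 4 = 36.
Term 8 comes from track B (its 4th entry): 23.

36, 23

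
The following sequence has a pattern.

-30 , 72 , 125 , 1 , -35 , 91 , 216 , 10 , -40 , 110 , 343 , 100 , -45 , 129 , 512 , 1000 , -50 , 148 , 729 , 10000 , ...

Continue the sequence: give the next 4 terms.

-55, 167, 1000, 100000

Taking every 4th term gives 4 separate tracks.
Track A: -30, -35, -40, -45, -50 (arithmetic with common difference −5).
Track B: 72, 91, 110, 129, 148 (linear: a_n = 53 + 19·n).
Track C: 125, 216, 343, 512, 729 (the cubes 5³, 6³, 7³, …).
Track D: 1, 10, 100, 1000, 10000 (a geometric progression (common ratio 10)).
The 21st slot belongs to track A; its 6th term is -55.
Position 22 falls in track B as its term 6, giving 167.
Position 23 falls in track C as its term 6, giving 1000.
Position 24 → track D, term 6 = 100000.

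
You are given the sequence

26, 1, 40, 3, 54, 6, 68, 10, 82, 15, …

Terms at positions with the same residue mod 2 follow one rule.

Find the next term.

Taking every 2nd term gives 2 separate tracks.
Stream A is 26, 40, 54, 68, 82, which is adding 14 each time.
Stream B is 1, 3, 6, 10, 15, which is triangular numbers n(n+1)/2 for n = 1, 2, ….
Position 11 falls in stream A as its term 6, giving 96.

96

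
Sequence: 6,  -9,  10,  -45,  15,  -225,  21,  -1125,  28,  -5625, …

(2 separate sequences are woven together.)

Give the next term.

36

Split by position mod 2 into 2 tracks.
Subsequence A: 6, 10, 15, 21, 28 (the triangular numbers T_3, T_4, …).
Subsequence B: -9, -45, -225, -1125, -5625 (multiplying by 5 each time).
Term 11 comes from subsequence A (its 6th entry): 36.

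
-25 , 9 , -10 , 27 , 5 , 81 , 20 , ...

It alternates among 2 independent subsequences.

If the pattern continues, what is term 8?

Positions 1, 3, 5, … form one subsequence and positions 2, 4, 6, … form another.
Track A: -25, -10, 5, 20 (adding 15 each time).
Track B: 9, 27, 81 (powers 3^2, 3^3, 3^4, …).
Position 8 falls in track B as its term 4, giving 243.

243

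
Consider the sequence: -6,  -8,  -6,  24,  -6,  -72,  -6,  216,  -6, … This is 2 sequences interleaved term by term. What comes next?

Odd-indexed and even-indexed terms follow separate rules.
Stream A = -6, -6, -6, -6, -6: always -6.
Stream B = -8, 24, -72, 216: geometric with ratio -3.
Term 10 comes from stream B (its 5th entry): -648.

-648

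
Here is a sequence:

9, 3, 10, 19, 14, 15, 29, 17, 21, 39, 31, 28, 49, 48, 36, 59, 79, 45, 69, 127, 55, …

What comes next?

79

Split by position mod 3 into 3 tracks.
Stream A: 9, 19, 29, 39, 49, 59, 69 (adding 10 each time).
Stream B: 3, 14, 17, 31, 48, 79, 127 (Fibonacci-style (each term is the sum of the two before it)).
Stream C: 10, 15, 21, 28, 36, 45, 55 (the triangular numbers T_4, T_5, …).
Position 22 falls in stream A as its term 8, giving 79.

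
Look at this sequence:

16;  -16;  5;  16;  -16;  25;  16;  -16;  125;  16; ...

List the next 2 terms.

-16, 625

The slot pattern repeats as AAB (period 3), so there are 2 interleaved tracks.
Subsequence A: 16, -16, 16, -16, 16, -16, 16 (the oscillation 16·(−1)^(n+1)).
Subsequence B: 5, 25, 125 (powers 5^1, 5^2, 5^3, …).
Position 11 falls in subsequence A as its term 8, giving -16.
Term 12 comes from subsequence B (its 4th entry): 625.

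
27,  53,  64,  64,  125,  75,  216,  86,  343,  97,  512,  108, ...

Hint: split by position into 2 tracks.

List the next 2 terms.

Positions 1, 3, 5, … form one subsequence and positions 2, 4, 6, … form another.
Stream A: 27, 64, 125, 216, 343, 512. Perfect cubes starting at 3³.
Stream B: 53, 64, 75, 86, 97, 108. Linear: a_n = 42 + 11·n.
Position 13 falls in stream A as its term 7, giving 729.
Position 14 → stream B, term 7 = 119.

729, 119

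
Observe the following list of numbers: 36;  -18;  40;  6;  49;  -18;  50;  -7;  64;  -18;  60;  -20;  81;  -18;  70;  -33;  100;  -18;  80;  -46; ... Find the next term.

121

Split by position mod 4: positions 1, 5, 9, … form one track, and each other residue class forms its own.
Track A: 36, 49, 64, 81, 100. Perfect squares starting at 6².
Track B: -18, -18, -18, -18, -18. The constant sequence -18.
Track C: 40, 50, 60, 70, 80. Arithmetic with common difference +10.
Track D: 6, -7, -20, -33, -46. Arithmetic with common difference −13.
Position 21 falls in track A as its term 6, giving 121.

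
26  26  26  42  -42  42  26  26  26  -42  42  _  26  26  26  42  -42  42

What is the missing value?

-42

Positions follow the repeating pattern AAABBB; grouping by letter gives 2 tracks.
Track A: 26, 26, 26, 26, 26, 26, 26, 26, 26 — the constant sequence 26.
Track B: 42, -42, 42, -42, 42, ?, 42, -42, 42 — the oscillation 42·(−1)^(n+1).
Track B's pattern makes the blank -42.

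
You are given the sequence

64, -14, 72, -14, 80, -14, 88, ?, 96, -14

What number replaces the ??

Positions 1, 3, 5, … form one subsequence and positions 2, 4, 6, … form another.
Subsequence A: 64, 72, 80, 88, 96 (arithmetic, step +8).
Subsequence B: -14, -14, -14, ?, -14 (the constant sequence -14).
Filling subsequence B at index 4 by its rule yields -14.

-14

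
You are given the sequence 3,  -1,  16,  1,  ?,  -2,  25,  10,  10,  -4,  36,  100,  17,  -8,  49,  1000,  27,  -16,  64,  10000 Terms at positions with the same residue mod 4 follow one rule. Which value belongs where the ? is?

7

Read the sequence 4 terms at a time; column i is its own pattern.
Stream A: 3, ?, 10, 17, 27. Each term equals the sum of the previous two.
Stream B: -1, -2, -4, -8, -16. A geometric progression (common ratio 2).
Stream C: 16, 25, 36, 49, 64. Perfect squares starting at 4².
Stream D: 1, 10, 100, 1000, 10000. Powers 10^0, 10^1, 10^2, ….
The gap is stream A's term 2; the rule gives 7.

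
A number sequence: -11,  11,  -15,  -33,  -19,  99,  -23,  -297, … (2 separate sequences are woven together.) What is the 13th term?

-35

Positions 1, 3, 5, … form one subsequence and positions 2, 4, 6, … form another.
Track A is -11, -15, -19, -23, which is arithmetic with common difference −4.
Track B is 11, -33, 99, -297, which is multiplying by -3 each time.
Position 13 falls in track A as its term 7, giving -35.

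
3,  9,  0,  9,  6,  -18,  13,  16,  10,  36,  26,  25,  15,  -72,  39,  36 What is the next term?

The terms cycle through 4 interleaved subsequences.
Subsequence A: 3, 6, 10, 15. The triangular numbers T_2, T_3, ….
Subsequence B: 9, -18, 36, -72. Geometric, ×-2 each step.
Subsequence C: 0, 13, 26, 39. Adding 13 each time.
Subsequence D: 9, 16, 25, 36. Consecutive squares n² from n = 3.
Term 17 comes from subsequence A (its 5th entry): 21.

21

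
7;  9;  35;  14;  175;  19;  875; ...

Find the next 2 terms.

The terms cycle through 2 interleaved subsequences.
Subsequence A is 7, 35, 175, 875, which is multiplying by 5 each time.
Subsequence B is 9, 14, 19, which is adding 5 each time.
Position 8 → subsequence B, term 4 = 24.
Position 9 falls in subsequence A as its term 5, giving 4375.

24, 4375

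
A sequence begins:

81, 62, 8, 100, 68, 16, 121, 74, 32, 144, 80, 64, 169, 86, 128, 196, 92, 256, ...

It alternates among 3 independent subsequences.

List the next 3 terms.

225, 98, 512

Split by position mod 3 into 3 tracks.
Stream A: 81, 100, 121, 144, 169, 196 — perfect squares starting at 9².
Stream B: 62, 68, 74, 80, 86, 92 — arithmetic, step +6.
Stream C: 8, 16, 32, 64, 128, 256 — powers of 2.
The 19th slot belongs to stream A; its 7th term is 225.
Position 20 falls in stream B as its term 7, giving 98.
Term 21 comes from stream C (its 7th entry): 512.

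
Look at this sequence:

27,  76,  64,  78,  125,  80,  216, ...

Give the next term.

82

The terms cycle through 2 interleaved subsequences.
Stream A: 27, 64, 125, 216 — the cubes 3³, 4³, 5³, ….
Stream B: 76, 78, 80 — arithmetic, step +2.
Position 8 falls in stream B as its term 4, giving 82.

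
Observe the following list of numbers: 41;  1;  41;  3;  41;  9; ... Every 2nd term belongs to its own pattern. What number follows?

Split by position mod 2 into 2 tracks.
Subsequence A: 41, 41, 41 — constant 41.
Subsequence B: 1, 3, 9 — powers of 3.
Term 7 comes from subsequence A (its 4th entry): 41.

41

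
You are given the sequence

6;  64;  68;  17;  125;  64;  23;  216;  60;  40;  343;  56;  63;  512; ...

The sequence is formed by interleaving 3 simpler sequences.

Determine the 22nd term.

Split by position mod 3 into 3 tracks.
Stream A: 6, 17, 23, 40, 63 (each term equals the sum of the previous two).
Stream B: 64, 125, 216, 343, 512 (perfect cubes starting at 4³).
Stream C: 68, 64, 60, 56 (arithmetic, step −4).
Position 22 falls in stream A as its term 8, giving 269.

269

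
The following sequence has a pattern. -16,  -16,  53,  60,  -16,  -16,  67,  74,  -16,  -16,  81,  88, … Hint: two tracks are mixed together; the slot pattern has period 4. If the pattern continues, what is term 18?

The slot pattern repeats as AABB (period 4), so there are 2 interleaved tracks.
Subsequence A: -16, -16, -16, -16, -16, -16. The constant sequence -16.
Subsequence B: 53, 60, 67, 74, 81, 88. Linear: a_n = 46 + 7·n.
The 18th slot belongs to subsequence A; its 10th term is -16.

-16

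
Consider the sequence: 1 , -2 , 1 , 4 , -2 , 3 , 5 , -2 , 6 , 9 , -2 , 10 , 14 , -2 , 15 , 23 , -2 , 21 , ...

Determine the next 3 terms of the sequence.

37, -2, 28

Read the sequence 3 terms at a time; column i is its own pattern.
Subsequence A: 1, 4, 5, 9, 14, 23. A Fibonacci-like recurrence a_n = a_{n-1} + a_{n-2}.
Subsequence B: -2, -2, -2, -2, -2, -2. The constant sequence -2.
Subsequence C: 1, 3, 6, 10, 15, 21. Triangular numbers n(n+1)/2 for n = 1, 2, ….
The 19th slot belongs to subsequence A; its 7th term is 37.
The 20th slot belongs to subsequence B; its 7th term is -2.
The 21st slot belongs to subsequence C; its 7th term is 28.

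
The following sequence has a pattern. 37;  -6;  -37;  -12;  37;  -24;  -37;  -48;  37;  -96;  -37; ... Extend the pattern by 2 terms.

Split by position mod 2 into 2 tracks.
Track A: 37, -37, 37, -37, 37, -37 — oscillating between 37 and -37.
Track B: -6, -12, -24, -48, -96 — a geometric progression (common ratio 2).
Position 12 → track B, term 6 = -192.
Position 13 → track A, term 7 = 37.

-192, 37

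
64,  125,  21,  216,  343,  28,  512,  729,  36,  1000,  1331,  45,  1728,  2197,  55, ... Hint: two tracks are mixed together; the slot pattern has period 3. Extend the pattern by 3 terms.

Reading positions in blocks of 3 reveals the pattern AAB — 2 tracks woven together.
Track A: 64, 125, 216, 343, 512, 729, 1000, 1331, 1728, 2197. The cubes 4³, 5³, 6³, ….
Track B: 21, 28, 36, 45, 55. Triangular numbers n(n+1)/2 for n = 6, 7, ….
Position 16 → track A, term 11 = 2744.
Position 17 falls in track A as its term 12, giving 3375.
Position 18 → track B, term 6 = 66.

2744, 3375, 66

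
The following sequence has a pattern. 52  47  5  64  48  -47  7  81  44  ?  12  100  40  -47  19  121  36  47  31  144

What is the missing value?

Taking every 4th term gives 4 separate tracks.
Track A: 52, 48, 44, 40, 36 (linear: a_n = 56 − 4·n).
Track B: 47, -47, ?, -47, 47 (oscillating between 47 and -47).
Track C: 5, 7, 12, 19, 31 (Fibonacci-style (each term is the sum of the two before it)).
Track D: 64, 81, 100, 121, 144 (consecutive squares n² from n = 8).
Filling track B at index 3 by its rule yields 47.

47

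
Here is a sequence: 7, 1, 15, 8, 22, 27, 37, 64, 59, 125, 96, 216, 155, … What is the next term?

Taking every 2nd term gives 2 separate tracks.
Track A = 7, 15, 22, 37, 59, 96, 155: each term equals the sum of the previous two.
Track B = 1, 8, 27, 64, 125, 216: the cubes 1³, 2³, 3³, ….
Term 14 comes from track B (its 7th entry): 343.

343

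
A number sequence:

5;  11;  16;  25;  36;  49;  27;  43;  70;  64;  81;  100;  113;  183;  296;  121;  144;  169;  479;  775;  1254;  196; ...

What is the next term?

Positions follow the repeating pattern AAABBB; grouping by letter gives 2 tracks.
Track A: 5, 11, 16, 27, 43, 70, 113, 183, 296, 479, 775, 1254. Each term equals the sum of the previous two.
Track B: 25, 36, 49, 64, 81, 100, 121, 144, 169, 196. The squares 5², 6², 7², ….
Position 23 falls in track B as its term 11, giving 225.

225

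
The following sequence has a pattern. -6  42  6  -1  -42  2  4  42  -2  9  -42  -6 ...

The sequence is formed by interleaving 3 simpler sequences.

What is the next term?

14

The terms cycle through 3 interleaved subsequences.
Subsequence A: -6, -1, 4, 9 — arithmetic with common difference +5.
Subsequence B: 42, -42, 42, -42 — the oscillation 42·(−1)^(n+1).
Subsequence C: 6, 2, -2, -6 — arithmetic, step −4.
Position 13 → subsequence A, term 5 = 14.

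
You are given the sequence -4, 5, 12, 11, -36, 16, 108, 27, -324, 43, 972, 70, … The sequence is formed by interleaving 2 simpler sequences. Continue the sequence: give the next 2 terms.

The terms cycle through 2 interleaved subsequences.
Track A: -4, 12, -36, 108, -324, 972 — geometric with ratio -3.
Track B: 5, 11, 16, 27, 43, 70 — a Fibonacci-like recurrence a_n = a_{n-1} + a_{n-2}.
Position 13 → track A, term 7 = -2916.
Term 14 comes from track B (its 7th entry): 113.

-2916, 113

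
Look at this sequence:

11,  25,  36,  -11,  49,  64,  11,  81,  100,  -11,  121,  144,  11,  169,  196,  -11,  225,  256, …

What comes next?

11

The slot pattern repeats as ABB (period 3), so there are 2 interleaved tracks.
Track A: 11, -11, 11, -11, 11, -11 — the oscillation 11·(−1)^(n+1).
Track B: 25, 36, 49, 64, 81, 100, 121, 144, 169, 196, 225, 256 — consecutive squares n² from n = 5.
The 19th slot belongs to track A; its 7th term is 11.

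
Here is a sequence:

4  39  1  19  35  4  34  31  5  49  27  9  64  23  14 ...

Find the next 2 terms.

Taking every 3rd term gives 3 separate tracks.
Track A: 4, 19, 34, 49, 64 (linear: a_n = -11 + 15·n).
Track B: 39, 35, 31, 27, 23 (linear: a_n = 43 − 4·n).
Track C: 1, 4, 5, 9, 14 (each term equals the sum of the previous two).
Position 16 falls in track A as its term 6, giving 79.
The 17th slot belongs to track B; its 6th term is 19.

79, 19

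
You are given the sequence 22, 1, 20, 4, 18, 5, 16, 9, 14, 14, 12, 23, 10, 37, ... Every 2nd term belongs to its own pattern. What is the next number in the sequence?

Odd-indexed and even-indexed terms follow separate rules.
Track A = 22, 20, 18, 16, 14, 12, 10: subtracting 2 each time.
Track B = 1, 4, 5, 9, 14, 23, 37: each term equals the sum of the previous two.
Position 15 → track A, term 8 = 8.

8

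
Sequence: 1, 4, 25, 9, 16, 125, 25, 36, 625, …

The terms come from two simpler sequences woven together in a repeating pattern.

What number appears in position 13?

Positions follow the repeating pattern AAB; grouping by letter gives 2 tracks.
Track A = 1, 4, 9, 16, 25, 36: perfect squares starting at 1².
Track B = 25, 125, 625: successive powers of 5.
Term 13 comes from track A (its 9th entry): 81.

81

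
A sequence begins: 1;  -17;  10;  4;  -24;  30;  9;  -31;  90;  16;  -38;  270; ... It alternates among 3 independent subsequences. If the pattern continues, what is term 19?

Split by position mod 3 into 3 tracks.
Subsequence A = 1, 4, 9, 16: the squares 1², 2², 3², ….
Subsequence B = -17, -24, -31, -38: arithmetic, step −7.
Subsequence C = 10, 30, 90, 270: multiplying by 3 each time.
Position 19 → subsequence A, term 7 = 49.

49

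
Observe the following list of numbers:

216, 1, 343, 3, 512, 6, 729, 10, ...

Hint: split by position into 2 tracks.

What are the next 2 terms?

1000, 15

Positions 1, 3, 5, … form one subsequence and positions 2, 4, 6, … form another.
Track A: 216, 343, 512, 729 — the cubes 6³, 7³, 8³, ….
Track B: 1, 3, 6, 10 — triangular numbers starting at T_1.
Position 9 falls in track A as its term 5, giving 1000.
Position 10 → track B, term 5 = 15.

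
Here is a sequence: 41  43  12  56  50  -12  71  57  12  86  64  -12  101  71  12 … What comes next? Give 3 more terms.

Split by position mod 3: positions 1, 4, 7, … form one track, and each other residue class forms its own.
Stream A is 41, 56, 71, 86, 101, which is adding 15 each time.
Stream B is 43, 50, 57, 64, 71, which is arithmetic, step +7.
Stream C is 12, -12, 12, -12, 12, which is alternating ±12.
The 16th slot belongs to stream A; its 6th term is 116.
Term 17 comes from stream B (its 6th entry): 78.
Position 18 falls in stream C as its term 6, giving -12.

116, 78, -12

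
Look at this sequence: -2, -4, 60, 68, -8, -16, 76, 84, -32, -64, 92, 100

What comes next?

-128

The slot pattern repeats as AABB (period 4), so there are 2 interleaved tracks.
Stream A: -2, -4, -8, -16, -32, -64 — a geometric progression (common ratio 2).
Stream B: 60, 68, 76, 84, 92, 100 — linear: a_n = 52 + 8·n.
Term 13 comes from stream A (its 7th entry): -128.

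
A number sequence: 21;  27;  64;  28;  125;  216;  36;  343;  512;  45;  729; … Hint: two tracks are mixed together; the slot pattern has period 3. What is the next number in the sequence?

Positions follow the repeating pattern ABB; grouping by letter gives 2 tracks.
Track A: 21, 28, 36, 45 — the triangular numbers T_6, T_7, ….
Track B: 27, 64, 125, 216, 343, 512, 729 — consecutive cubes n³ from n = 3.
Position 12 falls in track B as its term 8, giving 1000.

1000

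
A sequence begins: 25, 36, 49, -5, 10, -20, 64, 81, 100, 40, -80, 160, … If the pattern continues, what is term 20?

Reading positions in blocks of 6 reveals the pattern AAABBB — 2 tracks woven together.
Stream A: 25, 36, 49, 64, 81, 100 — the squares 5², 6², 7², ….
Stream B: -5, 10, -20, 40, -80, 160 — multiplying by -2 each time.
Term 20 comes from stream A (its 11th entry): 225.

225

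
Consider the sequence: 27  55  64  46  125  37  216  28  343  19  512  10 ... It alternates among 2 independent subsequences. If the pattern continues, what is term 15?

1000

Odd-indexed and even-indexed terms follow separate rules.
Stream A = 27, 64, 125, 216, 343, 512: perfect cubes starting at 3³.
Stream B = 55, 46, 37, 28, 19, 10: subtracting 9 each time.
The 15th slot belongs to stream A; its 8th term is 1000.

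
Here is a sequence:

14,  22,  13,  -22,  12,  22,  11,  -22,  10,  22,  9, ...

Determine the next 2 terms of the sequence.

The terms cycle through 2 interleaved subsequences.
Track A: 14, 13, 12, 11, 10, 9 — linear: a_n = 15 − n.
Track B: 22, -22, 22, -22, 22 — the oscillation 22·(−1)^(n+1).
The 12th slot belongs to track B; its 6th term is -22.
The 13th slot belongs to track A; its 7th term is 8.

-22, 8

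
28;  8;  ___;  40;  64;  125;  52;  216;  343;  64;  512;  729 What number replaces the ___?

The slot pattern repeats as ABB (period 3), so there are 2 interleaved tracks.
Stream A: 28, 40, 52, 64 (linear: a_n = 16 + 12·n).
Stream B: 8, ?, 64, 125, 216, 343, 512, 729 (perfect cubes starting at 2³).
Filling stream B at index 2 by its rule yields 27.

27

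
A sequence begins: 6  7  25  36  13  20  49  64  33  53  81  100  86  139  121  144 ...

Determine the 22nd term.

953

The slot pattern repeats as AABB (period 4), so there are 2 interleaved tracks.
Track A: 6, 7, 13, 20, 33, 53, 86, 139 (a Fibonacci-like recurrence a_n = a_{n-1} + a_{n-2}).
Track B: 25, 36, 49, 64, 81, 100, 121, 144 (perfect squares starting at 5²).
Position 22 → track A, term 12 = 953.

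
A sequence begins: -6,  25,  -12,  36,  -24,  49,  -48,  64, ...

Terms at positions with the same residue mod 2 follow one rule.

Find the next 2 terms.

-96, 81

Odd-indexed and even-indexed terms follow separate rules.
Track A = -6, -12, -24, -48: geometric, ×2 each step.
Track B = 25, 36, 49, 64: perfect squares starting at 5².
Position 9 → track A, term 5 = -96.
Position 10 falls in track B as its term 5, giving 81.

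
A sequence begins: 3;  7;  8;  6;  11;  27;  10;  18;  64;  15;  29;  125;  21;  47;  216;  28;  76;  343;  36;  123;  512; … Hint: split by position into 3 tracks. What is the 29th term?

Taking every 3rd term gives 3 separate tracks.
Track A: 3, 6, 10, 15, 21, 28, 36 — the triangular numbers T_2, T_3, ….
Track B: 7, 11, 18, 29, 47, 76, 123 — Fibonacci-style (each term is the sum of the two before it).
Track C: 8, 27, 64, 125, 216, 343, 512 — consecutive cubes n³ from n = 2.
Position 29 falls in track B as its term 10, giving 521.

521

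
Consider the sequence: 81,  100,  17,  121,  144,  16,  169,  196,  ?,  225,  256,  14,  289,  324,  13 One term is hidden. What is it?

The slot pattern repeats as AAB (period 3), so there are 2 interleaved tracks.
Stream A: 81, 100, 121, 144, 169, 196, 225, 256, 289, 324. Consecutive squares n² from n = 9.
Stream B: 17, 16, ?, 14, 13. Subtracting 1 each time.
Stream B's pattern makes the blank 15.

15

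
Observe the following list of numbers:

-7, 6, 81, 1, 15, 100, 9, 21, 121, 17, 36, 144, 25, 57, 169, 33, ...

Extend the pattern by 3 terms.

93, 196, 41

Split by position mod 3 into 3 tracks.
Stream A: -7, 1, 9, 17, 25, 33. Adding 8 each time.
Stream B: 6, 15, 21, 36, 57. Fibonacci-style (each term is the sum of the two before it).
Stream C: 81, 100, 121, 144, 169. Consecutive squares n² from n = 9.
Position 17 → stream B, term 6 = 93.
Position 18 falls in stream C as its term 6, giving 196.
Position 19 → stream A, term 7 = 41.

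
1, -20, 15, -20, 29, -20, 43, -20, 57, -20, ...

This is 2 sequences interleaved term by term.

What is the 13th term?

Split by position mod 2 into 2 tracks.
Subsequence A: 1, 15, 29, 43, 57. Adding 14 each time.
Subsequence B: -20, -20, -20, -20, -20. The constant sequence -20.
Position 13 falls in subsequence A as its term 7, giving 85.

85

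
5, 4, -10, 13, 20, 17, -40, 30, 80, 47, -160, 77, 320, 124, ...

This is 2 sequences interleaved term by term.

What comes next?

-640

Taking every 2nd term gives 2 separate tracks.
Track A: 5, -10, 20, -40, 80, -160, 320. Multiplying by -2 each time.
Track B: 4, 13, 17, 30, 47, 77, 124. Fibonacci-style (each term is the sum of the two before it).
Position 15 → track A, term 8 = -640.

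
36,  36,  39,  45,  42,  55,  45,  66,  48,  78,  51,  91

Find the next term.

54

Positions 1, 3, 5, … form one subsequence and positions 2, 4, 6, … form another.
Track A: 36, 39, 42, 45, 48, 51. Adding 3 each time.
Track B: 36, 45, 55, 66, 78, 91. Triangular numbers starting at T_8.
Position 13 falls in track A as its term 7, giving 54.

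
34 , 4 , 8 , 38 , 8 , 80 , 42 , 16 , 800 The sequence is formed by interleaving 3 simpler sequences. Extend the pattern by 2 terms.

Split by position mod 3 into 3 tracks.
Stream A = 34, 38, 42: linear: a_n = 30 + 4·n.
Stream B = 4, 8, 16: powers 2^2, 2^3, 2^4, ….
Stream C = 8, 80, 800: geometric with ratio 10.
Position 10 → stream A, term 4 = 46.
Position 11 → stream B, term 4 = 32.

46, 32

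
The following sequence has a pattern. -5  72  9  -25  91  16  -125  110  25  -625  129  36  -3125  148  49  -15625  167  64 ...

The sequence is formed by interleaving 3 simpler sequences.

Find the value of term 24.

100

The terms cycle through 3 interleaved subsequences.
Track A: -5, -25, -125, -625, -3125, -15625 — multiplying by 5 each time.
Track B: 72, 91, 110, 129, 148, 167 — arithmetic with common difference +19.
Track C: 9, 16, 25, 36, 49, 64 — perfect squares starting at 3².
Term 24 comes from track C (its 8th entry): 100.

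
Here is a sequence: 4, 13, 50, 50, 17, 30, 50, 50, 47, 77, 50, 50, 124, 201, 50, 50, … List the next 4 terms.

The slot pattern repeats as AABB (period 4), so there are 2 interleaved tracks.
Subsequence A is 4, 13, 17, 30, 47, 77, 124, 201, which is Fibonacci-style (each term is the sum of the two before it).
Subsequence B is 50, 50, 50, 50, 50, 50, 50, 50, which is always 50.
Position 17 falls in subsequence A as its term 9, giving 325.
The 18th slot belongs to subsequence A; its 10th term is 526.
The 19th slot belongs to subsequence B; its 9th term is 50.
The 20th slot belongs to subsequence B; its 10th term is 50.

325, 526, 50, 50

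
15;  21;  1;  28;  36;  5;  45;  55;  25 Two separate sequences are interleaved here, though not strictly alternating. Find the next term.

66

The slot pattern repeats as AAB (period 3), so there are 2 interleaved tracks.
Track A: 15, 21, 28, 36, 45, 55. The triangular numbers T_5, T_6, ….
Track B: 1, 5, 25. Powers 5^0, 5^1, 5^2, ….
Position 10 falls in track A as its term 7, giving 66.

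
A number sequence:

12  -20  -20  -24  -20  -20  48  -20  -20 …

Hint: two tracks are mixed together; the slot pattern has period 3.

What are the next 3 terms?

-96, -20, -20

Positions follow the repeating pattern ABB; grouping by letter gives 2 tracks.
Track A: 12, -24, 48. Geometric, ×-2 each step.
Track B: -20, -20, -20, -20, -20, -20. Constant -20.
Term 10 comes from track A (its 4th entry): -96.
Position 11 falls in track B as its term 7, giving -20.
The 12th slot belongs to track B; its 8th term is -20.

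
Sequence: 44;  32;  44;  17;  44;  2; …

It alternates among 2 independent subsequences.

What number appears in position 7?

Taking every 2nd term gives 2 separate tracks.
Stream A = 44, 44, 44: always 44.
Stream B = 32, 17, 2: arithmetic with common difference −15.
The 7th slot belongs to stream A; its 4th term is 44.

44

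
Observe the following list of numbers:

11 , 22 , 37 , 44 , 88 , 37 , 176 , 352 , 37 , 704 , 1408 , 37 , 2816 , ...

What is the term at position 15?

37

Reading positions in blocks of 3 reveals the pattern AAB — 2 tracks woven together.
Track A: 11, 22, 44, 88, 176, 352, 704, 1408, 2816 — a geometric progression (common ratio 2).
Track B: 37, 37, 37, 37 — always 37.
Position 15 falls in track B as its term 5, giving 37.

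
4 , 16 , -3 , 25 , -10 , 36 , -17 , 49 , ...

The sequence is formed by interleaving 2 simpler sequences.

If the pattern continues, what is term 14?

100

The terms cycle through 2 interleaved subsequences.
Track A is 4, -3, -10, -17, which is arithmetic, step −7.
Track B is 16, 25, 36, 49, which is the squares 4², 5², 6², ….
Term 14 comes from track B (its 7th entry): 100.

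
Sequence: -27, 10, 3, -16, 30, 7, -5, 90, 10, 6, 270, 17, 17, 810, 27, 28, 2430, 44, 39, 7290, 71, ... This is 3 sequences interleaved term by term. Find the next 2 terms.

50, 21870

Taking every 3rd term gives 3 separate tracks.
Track A: -27, -16, -5, 6, 17, 28, 39. Arithmetic, step +11.
Track B: 10, 30, 90, 270, 810, 2430, 7290. Multiplying by 3 each time.
Track C: 3, 7, 10, 17, 27, 44, 71. Fibonacci-style (each term is the sum of the two before it).
The 22nd slot belongs to track A; its 8th term is 50.
Position 23 falls in track B as its term 8, giving 21870.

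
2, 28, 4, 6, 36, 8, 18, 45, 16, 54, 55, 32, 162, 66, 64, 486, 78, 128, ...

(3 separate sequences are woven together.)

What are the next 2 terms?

Split by position mod 3 into 3 tracks.
Track A: 2, 6, 18, 54, 162, 486 — multiplying by 3 each time.
Track B: 28, 36, 45, 55, 66, 78 — triangular numbers n(n+1)/2 for n = 7, 8, ….
Track C: 4, 8, 16, 32, 64, 128 — powers of 2.
Term 19 comes from track A (its 7th entry): 1458.
The 20th slot belongs to track B; its 7th term is 91.

1458, 91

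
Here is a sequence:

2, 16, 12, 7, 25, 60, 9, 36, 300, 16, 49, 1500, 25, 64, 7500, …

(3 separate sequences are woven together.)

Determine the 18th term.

Taking every 3rd term gives 3 separate tracks.
Stream A: 2, 7, 9, 16, 25 (Fibonacci-style (each term is the sum of the two before it)).
Stream B: 16, 25, 36, 49, 64 (perfect squares starting at 4²).
Stream C: 12, 60, 300, 1500, 7500 (geometric with ratio 5).
Term 18 comes from stream C (its 6th entry): 37500.

37500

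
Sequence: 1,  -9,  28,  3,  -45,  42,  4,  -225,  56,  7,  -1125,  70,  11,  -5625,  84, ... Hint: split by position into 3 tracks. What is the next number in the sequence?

Taking every 3rd term gives 3 separate tracks.
Subsequence A: 1, 3, 4, 7, 11 (a Fibonacci-like recurrence a_n = a_{n-1} + a_{n-2}).
Subsequence B: -9, -45, -225, -1125, -5625 (multiplying by 5 each time).
Subsequence C: 28, 42, 56, 70, 84 (adding 14 each time).
Position 16 falls in subsequence A as its term 6, giving 18.

18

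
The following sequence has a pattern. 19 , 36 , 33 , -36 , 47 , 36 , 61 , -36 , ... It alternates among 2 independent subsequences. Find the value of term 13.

103

Positions 1, 3, 5, … form one subsequence and positions 2, 4, 6, … form another.
Track A: 19, 33, 47, 61 (linear: a_n = 5 + 14·n).
Track B: 36, -36, 36, -36 (alternating ±36).
Position 13 → track A, term 7 = 103.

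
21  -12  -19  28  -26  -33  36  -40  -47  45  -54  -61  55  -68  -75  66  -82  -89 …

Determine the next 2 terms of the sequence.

78, -96

Positions follow the repeating pattern ABB; grouping by letter gives 2 tracks.
Track A: 21, 28, 36, 45, 55, 66. Triangular numbers n(n+1)/2 for n = 6, 7, ….
Track B: -12, -19, -26, -33, -40, -47, -54, -61, -68, -75, -82, -89. Subtracting 7 each time.
The 19th slot belongs to track A; its 7th term is 78.
Position 20 → track B, term 13 = -96.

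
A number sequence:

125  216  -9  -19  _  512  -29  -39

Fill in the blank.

343

Reading positions in blocks of 4 reveals the pattern AABB — 2 tracks woven together.
Track A = 125, 216, ?, 512: consecutive cubes n³ from n = 5.
Track B = -9, -19, -29, -39: linear: a_n = 1 − 10·n.
The gap is track A's term 3; the rule gives 343.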